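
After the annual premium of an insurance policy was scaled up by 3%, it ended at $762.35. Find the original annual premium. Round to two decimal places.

The overall multiplier applied was 1.03.
So the original annual premium was $762.35 ÷ 1.03 ≈ $740.15.

$740.15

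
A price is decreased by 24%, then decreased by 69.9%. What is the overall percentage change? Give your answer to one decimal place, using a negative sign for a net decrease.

The combined multiplier is 0.76 × 0.301 = 0.22876.
That corresponds to a decrease of 77.1%.

-77.1%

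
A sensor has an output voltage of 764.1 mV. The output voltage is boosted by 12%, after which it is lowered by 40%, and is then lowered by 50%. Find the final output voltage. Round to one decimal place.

256.7 mV

Each change multiplies by a factor: 1.12 × 0.6 × 0.5 = 0.336.
764.1 × 0.336 = 256.7376 ≈ 256.7.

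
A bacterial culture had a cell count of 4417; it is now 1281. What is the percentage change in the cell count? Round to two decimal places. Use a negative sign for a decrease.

-71.00%

Change: 1281 − 4417 = -3136.
Relative to the original: -3136 ÷ 4417 ≈ -71.00%.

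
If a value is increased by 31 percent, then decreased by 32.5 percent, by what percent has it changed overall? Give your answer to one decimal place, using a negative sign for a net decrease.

A 31% increase multiplies by 1.31.
Then a 32.5% decrease: 1.31 × 0.675 = 0.88425.
Overall factor 0.88425, i.e. -11.6%.

-11.6%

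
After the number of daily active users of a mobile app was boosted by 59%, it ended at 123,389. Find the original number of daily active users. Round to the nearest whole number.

77,603

The overall multiplier applied was 1.59.
So the original number of daily active users was 123,389 ÷ 1.59 ≈ 77,603.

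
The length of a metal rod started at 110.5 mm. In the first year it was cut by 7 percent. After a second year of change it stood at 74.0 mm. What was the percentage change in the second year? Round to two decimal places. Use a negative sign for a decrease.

-27.99%

After the first year: 110.5 × 0.93 = 102.765.
Second-year multiplier: 74.0 ÷ 102.765 ≈ 0.72009.
That is a change of -27.99%.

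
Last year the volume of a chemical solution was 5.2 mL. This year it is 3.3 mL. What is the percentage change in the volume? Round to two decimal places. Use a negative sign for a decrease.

Change: 3.3 − 5.2 = -1.9.
Relative to the original: -1.9 ÷ 5.2 ≈ -36.54%.

-36.54%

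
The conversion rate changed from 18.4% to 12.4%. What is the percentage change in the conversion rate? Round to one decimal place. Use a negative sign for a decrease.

-32.6%

The change is 12.4 − 18.4 = -6.0 percentage points.
Relative to the original 18.4%, that is -6.0 ÷ 18.4 ≈ -32.6%.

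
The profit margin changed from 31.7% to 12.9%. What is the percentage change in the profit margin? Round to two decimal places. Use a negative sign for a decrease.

The change is 12.9 − 31.7 = -18.8 percentage points.
Relative to the original 31.7%, that is -18.8 ÷ 31.7 ≈ -59.31%.

-59.31%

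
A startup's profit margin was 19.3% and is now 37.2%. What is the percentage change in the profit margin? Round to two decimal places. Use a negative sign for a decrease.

92.75%

The change is 37.2 − 19.3 = 17.9 percentage points.
Relative to the original 19.3%, that is 17.9 ÷ 19.3 ≈ 92.75%.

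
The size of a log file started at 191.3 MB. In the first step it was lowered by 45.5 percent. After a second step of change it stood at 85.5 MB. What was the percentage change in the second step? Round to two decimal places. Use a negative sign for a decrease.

After the first step: 191.3 × 0.545 = 104.2585.
Second-step multiplier: 85.5 ÷ 104.2585 ≈ 0.820077.
That is a change of -17.99%.

-17.99%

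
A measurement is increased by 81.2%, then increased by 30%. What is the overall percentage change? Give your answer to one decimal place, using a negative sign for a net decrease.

An 81.2% increase multiplies by 1.812.
Then a 30% increase: 1.812 × 1.3 = 2.3556.
Overall factor 2.3556, i.e. 135.6%.

135.6%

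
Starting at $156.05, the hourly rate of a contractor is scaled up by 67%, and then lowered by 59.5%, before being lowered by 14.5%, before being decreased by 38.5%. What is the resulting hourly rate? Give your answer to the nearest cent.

$55.50

Each change multiplies by a factor: 1.67 × 0.405 × 0.855 × 0.615 = 0.35564173875.
$156.05 × 0.35564173875 = $55.4978933319375 ≈ $55.50.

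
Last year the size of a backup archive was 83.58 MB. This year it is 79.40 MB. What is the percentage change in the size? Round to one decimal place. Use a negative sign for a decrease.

-5.0%

Change: 79.40 − 83.58 = -4.18.
Relative to the original: -4.18 ÷ 83.58 ≈ -5.0%.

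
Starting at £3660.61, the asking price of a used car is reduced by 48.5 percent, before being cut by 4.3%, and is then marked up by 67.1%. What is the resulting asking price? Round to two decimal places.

£3014.73

Each change multiplies by a factor: 0.515 × 0.957 × 1.671 = 0.823560705.
£3660.61 × 0.823560705 = £3014.73455233005 ≈ £3014.73.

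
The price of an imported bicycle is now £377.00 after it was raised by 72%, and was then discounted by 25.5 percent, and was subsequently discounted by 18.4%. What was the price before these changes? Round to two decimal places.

The overall multiplier applied was 1.72 × 0.745 × 0.816 = 1.0456224.
So the original price was £377.00 ÷ 1.0456224 ≈ £360.55.

£360.55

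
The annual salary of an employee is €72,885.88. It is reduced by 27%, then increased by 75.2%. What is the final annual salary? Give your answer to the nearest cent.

Each change multiplies by a factor: 0.73 × 1.752 = 1.27896.
€72,885.88 × 1.27896 = €93218.1250848 ≈ €93,218.13.

€93,218.13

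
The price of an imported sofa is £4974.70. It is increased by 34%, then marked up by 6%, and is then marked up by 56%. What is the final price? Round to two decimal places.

Each change multiplies by a factor: 1.34 × 1.06 × 1.56 = 2.215824.
£4974.70 × 2.215824 = £11023.0596528 ≈ £11023.06.

£11023.06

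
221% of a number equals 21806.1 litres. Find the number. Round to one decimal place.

21806.1 litres ÷ 2.21 ≈ 9867.0 litres.

9867.0 litres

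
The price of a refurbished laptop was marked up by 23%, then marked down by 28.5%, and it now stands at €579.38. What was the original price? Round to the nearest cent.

€658.80

The overall multiplier applied was 1.23 × 0.715 = 0.87945.
So the original price was €579.38 ÷ 0.87945 ≈ €658.80.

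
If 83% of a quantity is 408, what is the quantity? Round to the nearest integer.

408 ÷ 0.83 ≈ 492.

492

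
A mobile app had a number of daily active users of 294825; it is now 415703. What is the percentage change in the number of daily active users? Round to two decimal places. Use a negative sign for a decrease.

Change: 415703 − 294825 = 120878.
Relative to the original: 120878 ÷ 294825 ≈ 41.00%.

41.00%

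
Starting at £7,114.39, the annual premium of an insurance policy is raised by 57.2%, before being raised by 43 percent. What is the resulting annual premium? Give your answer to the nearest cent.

£15,992.86

Apply the 57.2% increase: £7,114.39 × 1.572 = £11183.82108.
Apply the 43% increase: £11183.82108 × 1.43 = £15992.8641444 ≈ £15,992.86.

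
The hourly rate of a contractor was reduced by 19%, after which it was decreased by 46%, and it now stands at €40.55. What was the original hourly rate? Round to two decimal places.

€92.71

Undoing the 46% decrease: €40.55 ÷ 0.54 ≈ €75.092593.
Undoing the 19% decrease: €75.092593 ÷ 0.81 ≈ €92.71.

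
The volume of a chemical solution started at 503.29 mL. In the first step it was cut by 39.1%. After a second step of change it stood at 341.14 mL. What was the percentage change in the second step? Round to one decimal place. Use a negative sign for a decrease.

11.3%

After the first step: 503.29 × 0.609 = 306.50361.
Second-step multiplier: 341.14 ÷ 306.50361 ≈ 1.113.
That is a change of 11.3%.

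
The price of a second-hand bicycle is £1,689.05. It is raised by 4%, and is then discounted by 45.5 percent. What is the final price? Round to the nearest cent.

Each change multiplies by a factor: 1.04 × 0.545 = 0.5668.
£1,689.05 × 0.5668 = £957.35354 ≈ £957.35.

£957.35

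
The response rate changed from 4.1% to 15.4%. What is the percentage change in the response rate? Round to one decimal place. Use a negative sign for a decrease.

275.6%

The change is 15.4 − 4.1 = 11.3 percentage points.
Relative to the original 4.1%, that is 11.3 ÷ 4.1 ≈ 275.6%.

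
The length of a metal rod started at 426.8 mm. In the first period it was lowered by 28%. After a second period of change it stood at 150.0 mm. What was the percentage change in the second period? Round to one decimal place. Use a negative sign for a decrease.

-51.2%

After the first period: 426.8 × 0.72 = 307.296.
Second-period multiplier: 150.0 ÷ 307.296 ≈ 0.48813.
That is a change of -51.2%.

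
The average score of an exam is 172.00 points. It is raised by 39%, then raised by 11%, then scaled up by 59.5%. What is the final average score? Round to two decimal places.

423.28 points

39% increase: 172.00 × 1.39 = 239.08.
Apply the 11% increase: 239.08 × 1.11 = 265.3788.
Apply the 59.5% increase: 265.3788 × 1.595 = 423.279186 ≈ 423.28.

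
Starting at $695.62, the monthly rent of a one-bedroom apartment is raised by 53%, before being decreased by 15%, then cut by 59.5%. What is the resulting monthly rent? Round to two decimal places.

Each change multiplies by a factor: 1.53 × 0.85 × 0.405 = 0.5267025.
$695.62 × 0.5267025 = $366.38479305 ≈ $366.38.

$366.38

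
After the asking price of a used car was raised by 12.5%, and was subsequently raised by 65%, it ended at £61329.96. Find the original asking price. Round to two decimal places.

£33039.71

Undoing the 65% increase: £61329.96 ÷ 1.65 ≈ £37169.672727.
Undoing the 12.5% increase: £37169.672727 ÷ 1.125 ≈ £33039.71.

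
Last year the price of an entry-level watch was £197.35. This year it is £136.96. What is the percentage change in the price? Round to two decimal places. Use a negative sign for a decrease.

Change: £136.96 − £197.35 = -£60.39.
Relative to the original: -£60.39 ÷ £197.35 ≈ -30.60%.

-30.60%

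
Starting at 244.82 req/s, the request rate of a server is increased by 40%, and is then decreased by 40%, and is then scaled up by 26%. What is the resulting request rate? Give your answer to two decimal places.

259.12 req/s

Each change multiplies by a factor: 1.4 × 0.6 × 1.26 = 1.0584.
244.82 × 1.0584 = 259.117488 ≈ 259.12.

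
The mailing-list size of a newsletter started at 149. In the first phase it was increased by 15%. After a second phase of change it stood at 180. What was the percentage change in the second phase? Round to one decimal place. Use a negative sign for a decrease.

5.0%

After the first phase: 149 × 1.15 = 171.35.
Second-phase multiplier: 180 ÷ 171.35 ≈ 1.05048.
That is a change of 5.0%.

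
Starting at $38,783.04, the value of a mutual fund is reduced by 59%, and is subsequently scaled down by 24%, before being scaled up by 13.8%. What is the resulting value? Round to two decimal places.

$13,752.50

After the 59% decrease: $38,783.04 × 0.41 = $15901.0464.
After the 24% decrease: $15901.0464 × 0.76 = $12084.795264.
After the 13.8% increase: $12084.795264 × 1.138 = $13752.497010432 ≈ $13,752.50.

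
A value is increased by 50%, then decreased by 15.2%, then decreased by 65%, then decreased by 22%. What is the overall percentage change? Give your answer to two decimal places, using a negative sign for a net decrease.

-65.27%

A 50% increase multiplies by 1.5.
Then a 15.2% decrease: 1.5 × 0.848 = 1.272.
Then a 65% decrease: 1.272 × 0.35 = 0.4452.
Then a 22% decrease: 0.4452 × 0.78 = 0.347256.
Overall factor 0.347256, i.e. -65.27%.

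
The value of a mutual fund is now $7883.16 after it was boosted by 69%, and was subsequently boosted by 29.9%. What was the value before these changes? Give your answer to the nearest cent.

Undoing the 29.9% increase: $7883.16 ÷ 1.299 ≈ $6068.637413.
Undoing the 69% increase: $6068.637413 ÷ 1.69 ≈ $3590.91.

$3590.91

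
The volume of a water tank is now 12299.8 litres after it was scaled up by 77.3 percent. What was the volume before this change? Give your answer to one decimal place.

6937.3 litres

The overall multiplier applied was 1.773.
So the original volume was 12299.8 ÷ 1.773 ≈ 6937.3 litres.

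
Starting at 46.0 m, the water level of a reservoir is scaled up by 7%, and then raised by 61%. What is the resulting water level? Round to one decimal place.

79.2 m

Apply the 7% increase: 46.0 × 1.07 = 49.22.
61% increase: 49.22 × 1.61 = 79.2442 ≈ 79.2.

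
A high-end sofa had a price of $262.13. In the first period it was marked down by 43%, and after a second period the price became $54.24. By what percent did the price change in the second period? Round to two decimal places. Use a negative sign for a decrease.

-63.70%

After the first period: $262.13 × 0.57 = $149.4141.
Second-period multiplier: $54.24 ÷ $149.4141 ≈ 0.363018.
That is a change of -63.70%.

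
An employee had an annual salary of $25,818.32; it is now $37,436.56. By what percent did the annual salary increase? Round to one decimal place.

45.0%

Change: $37,436.56 − $25,818.32 = $11,618.24.
Relative to the original: $11,618.24 ÷ $25,818.32 ≈ 45.0%.
So the annual salary increased by 45.0%.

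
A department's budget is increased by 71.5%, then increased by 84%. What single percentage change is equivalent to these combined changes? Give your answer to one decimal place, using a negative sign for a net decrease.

A 71.5% increase multiplies by 1.715.
Then an 84% increase: 1.715 × 1.84 = 3.1556.
Overall factor 3.1556, i.e. 215.6%.

215.6%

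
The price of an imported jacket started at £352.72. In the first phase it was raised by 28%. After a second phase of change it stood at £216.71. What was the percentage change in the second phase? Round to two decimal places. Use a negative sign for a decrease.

After the first phase: £352.72 × 1.28 = £451.4816.
Second-phase multiplier: £216.71 ÷ £451.4816 ≈ 0.479997.
That is a change of -52.00%.

-52.00%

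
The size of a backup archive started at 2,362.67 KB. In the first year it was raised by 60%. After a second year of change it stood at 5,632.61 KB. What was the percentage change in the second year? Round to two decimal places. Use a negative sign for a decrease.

49.00%

After the first year: 2,362.67 × 1.6 = 3780.272.
Second-year multiplier: 5,632.61 ÷ 3780.272 ≈ 1.490001.
That is a change of 49.00%.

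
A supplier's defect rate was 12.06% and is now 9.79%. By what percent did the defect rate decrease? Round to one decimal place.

18.8%

The change is 9.79 − 12.06 = -2.27 percentage points.
Relative to the original 12.06%, that is -2.27 ÷ 12.06 ≈ -18.8%.
So the defect rate fell by 18.8%.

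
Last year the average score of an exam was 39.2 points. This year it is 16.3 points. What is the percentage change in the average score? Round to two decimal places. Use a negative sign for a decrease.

-58.42%

Change: 16.3 − 39.2 = -22.9.
Relative to the original: -22.9 ÷ 39.2 ≈ -58.42%.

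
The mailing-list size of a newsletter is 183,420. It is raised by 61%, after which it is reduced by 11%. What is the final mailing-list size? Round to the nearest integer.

61% increase: 183,420 × 1.61 = 295306.2.
After the 11% decrease: 295306.2 × 0.89 = 262822.518 ≈ 262,823.

262,823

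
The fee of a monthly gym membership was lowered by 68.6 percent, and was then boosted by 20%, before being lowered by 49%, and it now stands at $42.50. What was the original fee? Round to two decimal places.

$221.16

The overall multiplier applied was 0.314 × 1.2 × 0.51 = 0.192168.
So the original fee was $42.50 ÷ 0.192168 ≈ $221.16.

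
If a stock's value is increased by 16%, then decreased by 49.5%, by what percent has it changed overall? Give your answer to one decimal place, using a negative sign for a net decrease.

-41.4%

A 16% increase multiplies by 1.16.
Then a 49.5% decrease: 1.16 × 0.505 = 0.5858.
Overall factor 0.5858, i.e. -41.4%.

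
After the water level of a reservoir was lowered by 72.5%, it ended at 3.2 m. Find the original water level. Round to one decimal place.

11.6 m

The overall multiplier applied was 0.275.
So the original water level was 3.2 ÷ 0.275 ≈ 11.6 m.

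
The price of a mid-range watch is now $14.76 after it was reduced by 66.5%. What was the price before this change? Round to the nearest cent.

The overall multiplier applied was 0.335.
So the original price was $14.76 ÷ 0.335 ≈ $44.06.

$44.06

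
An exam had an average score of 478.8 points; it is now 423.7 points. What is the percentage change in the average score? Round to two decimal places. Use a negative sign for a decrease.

Change: 423.7 − 478.8 = -55.1.
Relative to the original: -55.1 ÷ 478.8 ≈ -11.51%.

-11.51%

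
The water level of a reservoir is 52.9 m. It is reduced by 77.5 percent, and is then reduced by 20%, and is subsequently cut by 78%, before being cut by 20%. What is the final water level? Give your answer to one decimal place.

1.7 m

77.5% decrease: 52.9 × 0.225 = 11.9025.
20% decrease: 11.9025 × 0.8 = 9.522.
78% decrease: 9.522 × 0.22 = 2.09484.
Apply the 20% decrease: 2.09484 × 0.8 = 1.675872 ≈ 1.7.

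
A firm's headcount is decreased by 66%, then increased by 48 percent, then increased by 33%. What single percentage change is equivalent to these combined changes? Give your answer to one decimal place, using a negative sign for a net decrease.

A 66% decrease multiplies by 0.34.
Then a 48% increase: 0.34 × 1.48 = 0.5032.
Then a 33% increase: 0.5032 × 1.33 = 0.669256.
Overall factor 0.669256, i.e. -33.1%.

-33.1%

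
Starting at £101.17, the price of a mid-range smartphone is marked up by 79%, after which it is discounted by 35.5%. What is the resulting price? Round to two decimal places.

Each change multiplies by a factor: 1.79 × 0.645 = 1.15455.
£101.17 × 1.15455 = £116.8058235 ≈ £116.81.

£116.81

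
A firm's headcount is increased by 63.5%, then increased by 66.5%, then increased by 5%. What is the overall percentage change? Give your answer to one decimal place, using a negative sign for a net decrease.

The combined multiplier is 1.635 × 1.665 × 1.05 = 2.85838875.
That corresponds to an increase of 185.8%.

185.8%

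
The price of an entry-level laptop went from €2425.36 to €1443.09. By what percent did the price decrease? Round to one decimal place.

Change: €1443.09 − €2425.36 = -€982.27.
Relative to the original: -€982.27 ÷ €2425.36 ≈ -40.5%.
So the price decreased by 40.5%.

40.5%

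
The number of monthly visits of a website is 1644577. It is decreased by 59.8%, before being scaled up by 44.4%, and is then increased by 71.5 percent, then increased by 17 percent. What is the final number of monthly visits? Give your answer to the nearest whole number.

After the 59.8% decrease: 1644577 × 0.402 = 661119.954.
After the 44.4% increase: 661119.954 × 1.444 = 954657.213576.
Apply the 71.5% increase: 954657.213576 × 1.715 = 1637237.12128284.
After the 17% increase: 1637237.12128284 × 1.17 = 1915567.4319009228 ≈ 1915567.

1915567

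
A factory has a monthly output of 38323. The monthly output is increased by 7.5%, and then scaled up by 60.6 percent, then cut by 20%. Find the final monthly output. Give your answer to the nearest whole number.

Apply the 7.5% increase: 38323 × 1.075 = 41197.225.
After the 60.6% increase: 41197.225 × 1.606 = 66162.74335.
After the 20% decrease: 66162.74335 × 0.8 = 52930.19468 ≈ 52930.

52930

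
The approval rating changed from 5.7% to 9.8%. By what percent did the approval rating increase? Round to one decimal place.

The change is 9.8 − 5.7 = 4.1 percentage points.
Relative to the original 5.7%, that is 4.1 ÷ 5.7 ≈ 71.9%.
So the approval rating rose by 71.9%.

71.9%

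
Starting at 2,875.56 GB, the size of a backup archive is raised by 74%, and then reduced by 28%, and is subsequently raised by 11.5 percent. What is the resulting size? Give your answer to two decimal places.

4,016.79 GB

Each change multiplies by a factor: 1.74 × 0.72 × 1.115 = 1.396872.
2,875.56 × 1.396872 = 4016.78924832 ≈ 4,016.79.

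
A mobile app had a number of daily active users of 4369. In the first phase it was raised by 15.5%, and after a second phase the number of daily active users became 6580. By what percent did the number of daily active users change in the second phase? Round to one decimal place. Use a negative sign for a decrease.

30.4%

After the first phase: 4369 × 1.155 = 5046.195.
Second-phase multiplier: 6580 ÷ 5046.195 ≈ 1.30395.
That is a change of 30.4%.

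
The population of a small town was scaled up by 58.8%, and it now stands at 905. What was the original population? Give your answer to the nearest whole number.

570

The overall multiplier applied was 1.588.
So the original population was 905 ÷ 1.588 ≈ 570.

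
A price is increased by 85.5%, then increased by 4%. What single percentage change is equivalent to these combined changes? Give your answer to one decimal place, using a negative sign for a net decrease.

An 85.5% increase multiplies by 1.855.
Then a 4% increase: 1.855 × 1.04 = 1.9292.
Overall factor 1.9292, i.e. 92.9%.

92.9%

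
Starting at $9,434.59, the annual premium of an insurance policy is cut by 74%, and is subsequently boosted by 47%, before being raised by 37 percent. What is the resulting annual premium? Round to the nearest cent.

Each change multiplies by a factor: 0.26 × 1.47 × 1.37 = 0.523614.
$9,434.59 × 0.523614 = $4940.08340826 ≈ $4,940.08.

$4,940.08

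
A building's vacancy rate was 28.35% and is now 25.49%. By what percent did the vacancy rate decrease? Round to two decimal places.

10.09%

The change is 25.49 − 28.35 = -2.86 percentage points.
Relative to the original 28.35%, that is -2.86 ÷ 28.35 ≈ -10.09%.
So the vacancy rate fell by 10.09%.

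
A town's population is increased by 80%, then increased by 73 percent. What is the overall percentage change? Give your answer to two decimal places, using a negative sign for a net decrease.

An 80% increase multiplies by 1.8.
Then a 73% increase: 1.8 × 1.73 = 3.114.
Overall factor 3.114, i.e. 211.40%.

211.40%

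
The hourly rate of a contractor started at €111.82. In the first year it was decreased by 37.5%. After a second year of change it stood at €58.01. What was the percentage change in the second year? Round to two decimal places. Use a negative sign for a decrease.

After the first year: €111.82 × 0.625 = €69.8875.
Second-year multiplier: €58.01 ÷ €69.8875 ≈ 0.830048.
That is a change of -17.00%.

-17.00%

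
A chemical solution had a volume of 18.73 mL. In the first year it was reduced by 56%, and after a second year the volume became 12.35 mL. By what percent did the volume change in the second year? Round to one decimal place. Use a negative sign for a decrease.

After the first year: 18.73 × 0.44 = 8.2412.
Second-year multiplier: 12.35 ÷ 8.2412 ≈ 1.49857.
That is a change of 49.9%.

49.9%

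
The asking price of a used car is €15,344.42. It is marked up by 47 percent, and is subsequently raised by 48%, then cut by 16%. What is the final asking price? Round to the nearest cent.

Each change multiplies by a factor: 1.47 × 1.48 × 0.84 = 1.827504.
€15,344.42 × 1.827504 = €28041.98892768 ≈ €28,041.99.

€28,041.99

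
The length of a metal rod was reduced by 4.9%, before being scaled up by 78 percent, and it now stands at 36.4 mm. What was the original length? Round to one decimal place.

21.5 mm

Undoing the 78% increase: 36.4 ÷ 1.78 ≈ 20.449438.
Undoing the 4.9% decrease: 20.449438 ÷ 0.951 ≈ 21.5 mm.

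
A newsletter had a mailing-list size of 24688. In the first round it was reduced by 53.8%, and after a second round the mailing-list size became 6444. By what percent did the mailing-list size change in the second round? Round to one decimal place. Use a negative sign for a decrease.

-43.5%

After the first round: 24688 × 0.462 = 11405.856.
Second-round multiplier: 6444 ÷ 11405.856 ≈ 0.56497.
That is a change of -43.5%.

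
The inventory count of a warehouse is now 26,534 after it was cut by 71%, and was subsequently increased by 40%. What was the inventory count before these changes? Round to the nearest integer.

65,355

The overall multiplier applied was 0.29 × 1.4 = 0.406.
So the original inventory count was 26,534 ÷ 0.406 ≈ 65,355.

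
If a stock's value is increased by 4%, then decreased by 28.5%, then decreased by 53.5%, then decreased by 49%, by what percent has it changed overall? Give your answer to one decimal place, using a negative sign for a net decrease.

-82.4%

The combined multiplier is 1.04 × 0.715 × 0.465 × 0.51 = 0.17634474.
That corresponds to a decrease of 82.4%.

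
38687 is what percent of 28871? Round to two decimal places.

134.00%

38687 ÷ 28871 ≈ 134.00%.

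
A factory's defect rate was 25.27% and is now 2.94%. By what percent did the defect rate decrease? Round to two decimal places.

The change is 2.94 − 25.27 = -22.33 percentage points.
Relative to the original 25.27%, that is -22.33 ÷ 25.27 ≈ -88.37%.
So the defect rate fell by 88.37%.

88.37%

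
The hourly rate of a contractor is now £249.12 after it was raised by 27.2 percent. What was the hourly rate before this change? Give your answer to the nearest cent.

The overall multiplier applied was 1.272.
So the original hourly rate was £249.12 ÷ 1.272 ≈ £195.85.

£195.85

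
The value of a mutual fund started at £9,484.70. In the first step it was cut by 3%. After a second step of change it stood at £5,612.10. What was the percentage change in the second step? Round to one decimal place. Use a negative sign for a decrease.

After the first step: £9,484.70 × 0.97 = £9200.159.
Second-step multiplier: £5,612.10 ÷ £9200.159 ≈ 0.61.
That is a change of -39.0%.

-39.0%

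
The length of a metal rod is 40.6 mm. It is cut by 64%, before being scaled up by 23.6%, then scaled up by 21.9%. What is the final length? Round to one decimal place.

22.0 mm

64% decrease: 40.6 × 0.36 = 14.616.
23.6% increase: 14.616 × 1.236 = 18.065376.
After the 21.9% increase: 18.065376 × 1.219 = 22.021693344 ≈ 22.0.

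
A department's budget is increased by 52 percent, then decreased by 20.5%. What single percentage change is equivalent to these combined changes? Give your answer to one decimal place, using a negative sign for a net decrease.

20.8%

The combined multiplier is 1.52 × 0.795 = 1.2084.
That corresponds to an increase of 20.8%.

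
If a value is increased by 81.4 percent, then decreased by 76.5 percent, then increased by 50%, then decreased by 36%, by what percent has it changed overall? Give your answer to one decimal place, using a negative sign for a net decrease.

-59.1%

The combined multiplier is 1.814 × 0.235 × 1.5 × 0.64 = 0.4092384.
That corresponds to a decrease of 59.1%.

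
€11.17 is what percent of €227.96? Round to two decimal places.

4.90%

€11.17 ÷ €227.96 ≈ 4.90%.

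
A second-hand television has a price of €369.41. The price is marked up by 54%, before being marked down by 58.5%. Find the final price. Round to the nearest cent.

€236.09

54% increase: €369.41 × 1.54 = €568.8914.
Apply the 58.5% decrease: €568.8914 × 0.415 = €236.089931 ≈ €236.09.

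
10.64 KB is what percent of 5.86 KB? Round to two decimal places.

10.64 KB ÷ 5.86 KB ≈ 181.57%.

181.57%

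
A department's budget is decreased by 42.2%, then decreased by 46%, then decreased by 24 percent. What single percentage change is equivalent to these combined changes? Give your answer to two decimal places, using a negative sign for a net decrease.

-76.28%

The combined multiplier is 0.578 × 0.54 × 0.76 = 0.2372112.
That corresponds to a decrease of 76.28%.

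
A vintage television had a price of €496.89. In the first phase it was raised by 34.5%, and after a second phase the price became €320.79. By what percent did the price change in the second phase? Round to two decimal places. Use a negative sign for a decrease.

-52.00%

After the first phase: €496.89 × 1.345 = €668.31705.
Second-phase multiplier: €320.79 ÷ €668.31705 ≈ 0.479997.
That is a change of -52.00%.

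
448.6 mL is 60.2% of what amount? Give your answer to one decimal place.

745.2 mL

448.6 mL ÷ 0.602 ≈ 745.2 mL.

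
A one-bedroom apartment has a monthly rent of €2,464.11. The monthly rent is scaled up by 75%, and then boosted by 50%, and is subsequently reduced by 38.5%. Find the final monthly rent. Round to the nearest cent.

Each change multiplies by a factor: 1.75 × 1.5 × 0.615 = 1.614375.
€2,464.11 × 1.614375 = €3977.99758125 ≈ €3,978.00.

€3,978.00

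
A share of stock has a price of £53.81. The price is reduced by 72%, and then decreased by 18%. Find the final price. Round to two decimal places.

After the 72% decrease: £53.81 × 0.28 = £15.0668.
After the 18% decrease: £15.0668 × 0.82 = £12.354776 ≈ £12.35.

£12.35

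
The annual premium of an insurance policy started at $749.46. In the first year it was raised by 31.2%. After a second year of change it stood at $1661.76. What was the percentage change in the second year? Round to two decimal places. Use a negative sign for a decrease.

69.00%

After the first year: $749.46 × 1.312 = $983.29152.
Second-year multiplier: $1661.76 ÷ $983.29152 ≈ 1.689997.
That is a change of 69.00%.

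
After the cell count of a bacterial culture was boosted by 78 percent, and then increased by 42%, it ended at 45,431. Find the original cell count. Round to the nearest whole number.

17,974

Undoing the 42% increase: 45,431 ÷ 1.42 ≈ 31993.661972.
Undoing the 78% increase: 31993.661972 ÷ 1.78 ≈ 17,974.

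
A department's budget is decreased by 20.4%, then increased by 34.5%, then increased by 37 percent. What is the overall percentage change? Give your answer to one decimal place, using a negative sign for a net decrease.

A 20.4% decrease multiplies by 0.796.
Then a 34.5% increase: 0.796 × 1.345 = 1.07062.
Then a 37% increase: 1.07062 × 1.37 = 1.4667494.
Overall factor 1.4667494, i.e. 46.7%.

46.7%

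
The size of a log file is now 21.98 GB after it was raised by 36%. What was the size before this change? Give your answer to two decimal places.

The overall multiplier applied was 1.36.
So the original size was 21.98 ÷ 1.36 ≈ 16.16 GB.

16.16 GB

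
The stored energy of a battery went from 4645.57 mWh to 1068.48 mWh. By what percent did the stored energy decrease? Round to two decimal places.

77.00%

Change: 1068.48 − 4645.57 = -3577.09.
Relative to the original: -3577.09 ÷ 4645.57 ≈ -77.00%.
So the stored energy decreased by 77.00%.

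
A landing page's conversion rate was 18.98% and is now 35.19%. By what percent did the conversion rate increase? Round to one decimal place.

85.4%

The change is 35.19 − 18.98 = 16.21 percentage points.
Relative to the original 18.98%, that is 16.21 ÷ 18.98 ≈ 85.4%.
So the conversion rate rose by 85.4%.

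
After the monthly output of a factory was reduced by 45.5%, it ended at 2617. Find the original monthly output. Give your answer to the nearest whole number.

4802

The overall multiplier applied was 0.545.
So the original monthly output was 2617 ÷ 0.545 ≈ 4802.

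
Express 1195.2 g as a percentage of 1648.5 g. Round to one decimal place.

72.5%

1195.2 g ÷ 1648.5 g ≈ 72.5%.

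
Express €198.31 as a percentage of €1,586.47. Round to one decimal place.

12.5%

€198.31 ÷ €1,586.47 ≈ 12.5%.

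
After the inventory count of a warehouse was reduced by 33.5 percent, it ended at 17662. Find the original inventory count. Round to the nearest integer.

26559

The overall multiplier applied was 0.665.
So the original inventory count was 17662 ÷ 0.665 ≈ 26559.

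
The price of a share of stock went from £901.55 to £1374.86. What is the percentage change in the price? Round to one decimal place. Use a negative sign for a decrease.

52.5%

Change: £1374.86 − £901.55 = £473.31.
Relative to the original: £473.31 ÷ £901.55 ≈ 52.5%.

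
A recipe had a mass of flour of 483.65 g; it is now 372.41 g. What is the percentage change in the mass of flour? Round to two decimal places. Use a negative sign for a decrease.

Change: 372.41 − 483.65 = -111.24.
Relative to the original: -111.24 ÷ 483.65 ≈ -23.00%.

-23.00%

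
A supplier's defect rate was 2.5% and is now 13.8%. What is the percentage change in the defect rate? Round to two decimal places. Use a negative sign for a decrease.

The change is 13.8 − 2.5 = 11.3 percentage points.
Relative to the original 2.5%, that is 11.3 ÷ 2.5 = 452.00%.

452.00%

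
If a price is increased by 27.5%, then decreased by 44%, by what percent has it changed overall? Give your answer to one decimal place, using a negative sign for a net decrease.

-28.6%

The combined multiplier is 1.275 × 0.56 = 0.714.
That corresponds to a decrease of 28.6%.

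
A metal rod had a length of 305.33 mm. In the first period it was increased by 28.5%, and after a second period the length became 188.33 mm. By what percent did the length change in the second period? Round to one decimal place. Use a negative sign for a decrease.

After the first period: 305.33 × 1.285 = 392.34905.
Second-period multiplier: 188.33 ÷ 392.34905 ≈ 0.48001.
That is a change of -52.0%.

-52.0%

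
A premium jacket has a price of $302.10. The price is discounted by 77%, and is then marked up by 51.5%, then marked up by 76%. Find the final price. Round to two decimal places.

$185.27

Apply the 77% decrease: $302.10 × 0.23 = $69.483.
Apply the 51.5% increase: $69.483 × 1.515 = $105.266745.
Apply the 76% increase: $105.266745 × 1.76 = $185.2694712 ≈ $185.27.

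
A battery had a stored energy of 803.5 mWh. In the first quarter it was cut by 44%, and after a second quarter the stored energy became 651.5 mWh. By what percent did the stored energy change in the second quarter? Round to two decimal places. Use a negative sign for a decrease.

44.79%

After the first quarter: 803.5 × 0.56 = 449.96.
Second-quarter multiplier: 651.5 ÷ 449.96 ≈ 1.447906.
That is a change of 44.79%.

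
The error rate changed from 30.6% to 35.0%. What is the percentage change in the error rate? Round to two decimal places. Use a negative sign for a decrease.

The change is 35.0 − 30.6 = 4.4 percentage points.
Relative to the original 30.6%, that is 4.4 ÷ 30.6 ≈ 14.38%.

14.38%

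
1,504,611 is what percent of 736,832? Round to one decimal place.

1,504,611 ÷ 736,832 ≈ 204.2%.

204.2%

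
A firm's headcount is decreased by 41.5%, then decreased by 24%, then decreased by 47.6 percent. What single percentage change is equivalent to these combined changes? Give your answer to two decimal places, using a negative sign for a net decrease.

A 41.5% decrease multiplies by 0.585.
Then a 24% decrease: 0.585 × 0.76 = 0.4446.
Then a 47.6% decrease: 0.4446 × 0.524 = 0.2329704.
Overall factor 0.2329704, i.e. -76.70%.

-76.70%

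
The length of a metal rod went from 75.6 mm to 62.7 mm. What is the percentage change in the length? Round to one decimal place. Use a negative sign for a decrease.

Change: 62.7 − 75.6 = -12.9.
Relative to the original: -12.9 ÷ 75.6 ≈ -17.1%.

-17.1%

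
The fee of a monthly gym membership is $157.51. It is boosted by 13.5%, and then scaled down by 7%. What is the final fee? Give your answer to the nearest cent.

13.5% increase: $157.51 × 1.135 = $178.77385.
Apply the 7% decrease: $178.77385 × 0.93 = $166.2596805 ≈ $166.26.

$166.26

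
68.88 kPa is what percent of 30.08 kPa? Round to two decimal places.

68.88 kPa ÷ 30.08 kPa ≈ 228.99%.

228.99%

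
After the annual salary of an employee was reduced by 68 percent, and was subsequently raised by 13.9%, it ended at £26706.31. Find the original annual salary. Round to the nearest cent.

£73272.36

Undoing the 13.9% increase: £26706.31 ÷ 1.139 ≈ £23447.155399.
Undoing the 68% decrease: £23447.155399 ÷ 0.32 ≈ £73272.36.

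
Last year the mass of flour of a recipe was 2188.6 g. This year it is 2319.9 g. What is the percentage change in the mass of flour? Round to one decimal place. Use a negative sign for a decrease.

6.0%

Change: 2319.9 − 2188.6 = 131.3.
Relative to the original: 131.3 ÷ 2188.6 ≈ 6.0%.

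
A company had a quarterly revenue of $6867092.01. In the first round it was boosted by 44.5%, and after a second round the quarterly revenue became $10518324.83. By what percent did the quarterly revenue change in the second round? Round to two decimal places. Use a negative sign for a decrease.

6.00%

After the first round: $6867092.01 × 1.445 = $9922947.95445.
Second-round multiplier: $10518324.83 ÷ $9922947.95445 ≈ 1.06.
That is a change of 6.00%.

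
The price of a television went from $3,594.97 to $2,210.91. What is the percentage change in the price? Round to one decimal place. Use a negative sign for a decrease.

Change: $2,210.91 − $3,594.97 = -$1,384.06.
Relative to the original: -$1,384.06 ÷ $3,594.97 ≈ -38.5%.

-38.5%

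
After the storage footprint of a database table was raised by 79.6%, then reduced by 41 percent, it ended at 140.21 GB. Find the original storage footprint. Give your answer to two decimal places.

132.32 GB

The overall multiplier applied was 1.796 × 0.59 = 1.05964.
So the original storage footprint was 140.21 ÷ 1.05964 ≈ 132.32 GB.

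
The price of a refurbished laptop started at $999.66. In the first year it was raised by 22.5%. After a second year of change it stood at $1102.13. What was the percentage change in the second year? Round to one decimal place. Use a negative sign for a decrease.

-10.0%

After the first year: $999.66 × 1.225 = $1224.5835.
Second-year multiplier: $1102.13 ÷ $1224.5835 ≈ 0.9.
That is a change of -10.0%.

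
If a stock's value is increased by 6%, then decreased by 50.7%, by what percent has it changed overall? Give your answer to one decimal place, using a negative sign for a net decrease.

A 6% increase multiplies by 1.06.
Then a 50.7% decrease: 1.06 × 0.493 = 0.52258.
Overall factor 0.52258, i.e. -47.7%.

-47.7%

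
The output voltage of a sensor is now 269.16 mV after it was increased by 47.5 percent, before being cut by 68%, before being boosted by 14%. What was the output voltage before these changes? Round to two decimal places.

500.22 mV

The overall multiplier applied was 1.475 × 0.32 × 1.14 = 0.53808.
So the original output voltage was 269.16 ÷ 0.53808 ≈ 500.22 mV.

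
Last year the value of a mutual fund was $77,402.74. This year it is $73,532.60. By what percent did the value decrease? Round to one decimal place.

Change: $73,532.60 − $77,402.74 = -$3,870.14.
Relative to the original: -$3,870.14 ÷ $77,402.74 ≈ -5.0%.
So the value decreased by 5.0%.

5.0%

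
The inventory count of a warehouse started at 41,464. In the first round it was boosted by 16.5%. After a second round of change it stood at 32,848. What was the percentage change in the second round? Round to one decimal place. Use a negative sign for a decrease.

After the first round: 41,464 × 1.165 = 48305.56.
Second-round multiplier: 32,848 ÷ 48305.56 ≈ 0.68.
That is a change of -32.0%.

-32.0%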